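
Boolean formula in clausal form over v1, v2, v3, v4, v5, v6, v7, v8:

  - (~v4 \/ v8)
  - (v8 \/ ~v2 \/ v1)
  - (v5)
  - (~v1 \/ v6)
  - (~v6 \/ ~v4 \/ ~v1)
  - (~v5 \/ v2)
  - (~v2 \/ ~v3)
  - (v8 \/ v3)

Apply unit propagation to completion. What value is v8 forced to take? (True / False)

True

Unit clause (v5) sets v5 = True.
(v2 \/ ~v5) with v5 = True leaves only v2, so v2 = True.
(~v3 \/ ~v2) with v2 = True leaves only ~v3, so v3 = False.
From (v3 \/ v8) and v3 = False: v8 = True.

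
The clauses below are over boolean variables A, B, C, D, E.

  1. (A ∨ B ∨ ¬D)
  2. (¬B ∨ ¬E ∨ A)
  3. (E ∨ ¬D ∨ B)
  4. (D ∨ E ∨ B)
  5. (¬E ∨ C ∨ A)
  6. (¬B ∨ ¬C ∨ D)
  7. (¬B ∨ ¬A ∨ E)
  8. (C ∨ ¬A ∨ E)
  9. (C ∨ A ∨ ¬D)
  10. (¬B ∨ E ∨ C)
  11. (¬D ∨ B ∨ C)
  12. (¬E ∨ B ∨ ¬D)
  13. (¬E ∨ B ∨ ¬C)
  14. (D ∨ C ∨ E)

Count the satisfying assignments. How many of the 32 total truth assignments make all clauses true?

Satisfying assignments:
  A=F B=T C=T D=T E=F
  A=T B=F C=F D=F E=T
  A=T B=T C=F D=F E=T
  A=T B=T C=F D=T E=T
  A=T B=T C=T D=T E=T
That's 5 in total.

5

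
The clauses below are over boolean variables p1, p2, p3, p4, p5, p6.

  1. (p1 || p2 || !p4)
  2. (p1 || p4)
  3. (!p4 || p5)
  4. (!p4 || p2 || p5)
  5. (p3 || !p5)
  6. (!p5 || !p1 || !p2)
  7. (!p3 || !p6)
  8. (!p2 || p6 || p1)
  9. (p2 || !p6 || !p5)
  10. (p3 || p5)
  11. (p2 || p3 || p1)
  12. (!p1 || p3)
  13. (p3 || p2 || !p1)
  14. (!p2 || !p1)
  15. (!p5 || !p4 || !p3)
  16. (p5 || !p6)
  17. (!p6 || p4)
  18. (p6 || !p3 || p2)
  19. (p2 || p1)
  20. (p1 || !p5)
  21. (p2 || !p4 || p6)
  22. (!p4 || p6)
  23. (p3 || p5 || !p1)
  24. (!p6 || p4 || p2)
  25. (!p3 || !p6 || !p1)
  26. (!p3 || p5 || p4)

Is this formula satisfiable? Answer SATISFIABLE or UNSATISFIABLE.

UNSATISFIABLE

p1 = True:
  propagation gives p3=True, p6=False, p2=False; an empty clause results — contradiction.
p1 = False:
  propagation gives p4=True, p2=True, p5=True; an empty clause results — contradiction.
Every branch closes, so no satisfying assignment exists.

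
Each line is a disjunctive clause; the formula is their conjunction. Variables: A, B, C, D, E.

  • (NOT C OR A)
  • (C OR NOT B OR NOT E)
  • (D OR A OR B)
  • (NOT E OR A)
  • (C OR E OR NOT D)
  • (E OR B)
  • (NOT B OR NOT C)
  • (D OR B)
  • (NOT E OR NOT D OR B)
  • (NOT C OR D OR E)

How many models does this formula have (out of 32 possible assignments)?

Satisfying assignments:
  A=F B=T C=F D=F E=F
  A=T B=T C=F D=F E=F
Count: 2.

2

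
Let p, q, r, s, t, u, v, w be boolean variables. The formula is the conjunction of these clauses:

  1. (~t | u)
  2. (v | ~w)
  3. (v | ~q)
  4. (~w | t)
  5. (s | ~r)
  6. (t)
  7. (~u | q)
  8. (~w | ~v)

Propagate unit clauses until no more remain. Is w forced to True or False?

False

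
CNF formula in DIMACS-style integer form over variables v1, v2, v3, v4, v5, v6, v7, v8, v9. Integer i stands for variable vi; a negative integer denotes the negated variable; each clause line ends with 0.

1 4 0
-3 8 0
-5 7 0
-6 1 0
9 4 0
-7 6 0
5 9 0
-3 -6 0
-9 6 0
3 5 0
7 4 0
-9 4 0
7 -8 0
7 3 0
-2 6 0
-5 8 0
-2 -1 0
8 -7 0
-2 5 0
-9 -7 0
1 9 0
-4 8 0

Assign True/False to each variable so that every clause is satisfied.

v1 = True, v2 = False, v3 = False, v4 = True, v5 = True, v6 = True, v7 = True, v8 = True, v9 = False

Pure literal: v2 appears only negated; assign v2 = False.
Set v1 = True and propagate.
For the remaining variables, v3 = False, v4 = True, v5 = True, v6 = True, v7 = True, v8 = True, v9 = False works.
Every clause has at least one true literal under this assignment.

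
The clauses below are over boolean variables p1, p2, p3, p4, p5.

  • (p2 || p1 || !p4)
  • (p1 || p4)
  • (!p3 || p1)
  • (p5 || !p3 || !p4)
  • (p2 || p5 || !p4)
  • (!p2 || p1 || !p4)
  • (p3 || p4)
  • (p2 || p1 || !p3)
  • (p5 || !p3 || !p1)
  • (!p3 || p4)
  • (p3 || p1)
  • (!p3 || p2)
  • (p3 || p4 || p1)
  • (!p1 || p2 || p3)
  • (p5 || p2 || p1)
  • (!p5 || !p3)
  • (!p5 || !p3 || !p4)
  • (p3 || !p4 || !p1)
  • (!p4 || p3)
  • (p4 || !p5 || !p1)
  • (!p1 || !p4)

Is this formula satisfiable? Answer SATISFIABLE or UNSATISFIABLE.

UNSATISFIABLE

p3 = True:
  propagation gives p1=True, p5=True; an empty clause results — contradiction.
p3 = False:
  propagation gives p4=True; an empty clause results — contradiction.
Every branch closes, so no satisfying assignment exists.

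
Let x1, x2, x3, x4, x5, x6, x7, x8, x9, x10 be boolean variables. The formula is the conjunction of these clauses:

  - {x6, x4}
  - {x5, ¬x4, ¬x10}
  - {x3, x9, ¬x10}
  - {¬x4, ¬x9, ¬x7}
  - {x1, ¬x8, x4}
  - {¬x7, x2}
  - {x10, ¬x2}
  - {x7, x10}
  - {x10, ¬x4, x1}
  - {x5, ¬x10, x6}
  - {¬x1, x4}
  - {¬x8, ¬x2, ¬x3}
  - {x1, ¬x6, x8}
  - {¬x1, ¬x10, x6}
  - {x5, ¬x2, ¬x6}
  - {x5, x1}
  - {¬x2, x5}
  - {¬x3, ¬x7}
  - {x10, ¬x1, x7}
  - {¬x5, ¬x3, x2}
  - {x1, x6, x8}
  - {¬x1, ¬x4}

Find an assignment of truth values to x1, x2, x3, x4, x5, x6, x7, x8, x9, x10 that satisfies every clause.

Set x1 = False and propagate.
  then x5 is forced to True.
The remaining clauses are satisfied by x2 = False, x3 = False, x4 = True, x6 = False, x7 = False, x8 = True, x9 = True, x10 = True.
Every clause has at least one true literal under this assignment.

x1 = False, x2 = False, x3 = False, x4 = True, x5 = True, x6 = False, x7 = False, x8 = True, x9 = True, x10 = True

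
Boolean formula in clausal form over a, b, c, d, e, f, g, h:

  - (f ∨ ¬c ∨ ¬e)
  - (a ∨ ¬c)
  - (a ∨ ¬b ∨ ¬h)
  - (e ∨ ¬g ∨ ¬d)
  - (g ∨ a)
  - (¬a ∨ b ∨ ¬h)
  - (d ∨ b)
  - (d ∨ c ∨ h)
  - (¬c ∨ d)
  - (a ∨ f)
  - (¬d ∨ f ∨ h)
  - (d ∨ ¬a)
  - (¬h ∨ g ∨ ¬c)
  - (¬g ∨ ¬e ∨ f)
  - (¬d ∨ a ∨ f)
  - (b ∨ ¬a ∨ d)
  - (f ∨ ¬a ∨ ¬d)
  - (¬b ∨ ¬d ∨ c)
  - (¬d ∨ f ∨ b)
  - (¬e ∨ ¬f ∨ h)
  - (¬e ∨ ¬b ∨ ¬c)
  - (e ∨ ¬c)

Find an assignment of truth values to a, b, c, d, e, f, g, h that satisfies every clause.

a=T, b=F, c=F, d=T, e=F, f=T, g=F, h=F

Check each clause:
  1. (f ∨ ¬e ∨ ¬c) — ¬e is true.
  2. (¬c ∨ a) — a is true.
  3. (¬b ∨ ¬h ∨ a) — ¬h is true.
  4. (e ∨ ¬g ∨ ¬d) — ¬g is true.
  5. (g ∨ a) — a is true.
  6. (¬h ∨ ¬a ∨ b) — ¬h is true.
  7. (d ∨ b) — d is true.
  8. (d ∨ h ∨ c) — d is true.
  9. (¬c ∨ d) — d is true.
  10. (a ∨ f) — a is true.
  11. (¬d ∨ h ∨ f) — f is true.
  12. (d ∨ ¬a) — d is true.
  13. (¬h ∨ g ∨ ¬c) — ¬h is true.
  14. (¬e ∨ ¬g ∨ f) — ¬g is true.
  15. (a ∨ f ∨ ¬d) — a is true.
  16. (¬a ∨ b ∨ d) — d is true.
  17. (¬a ∨ f ∨ ¬d) — f is true.
  18. (c ∨ ¬d ∨ ¬b) — ¬b is true.
  19. (¬d ∨ b ∨ f) — f is true.
  20. (¬f ∨ h ∨ ¬e) — ¬e is true.
  21. (¬b ∨ ¬c ∨ ¬e) — ¬e is true.
  22. (¬c ∨ e) — ¬c is true.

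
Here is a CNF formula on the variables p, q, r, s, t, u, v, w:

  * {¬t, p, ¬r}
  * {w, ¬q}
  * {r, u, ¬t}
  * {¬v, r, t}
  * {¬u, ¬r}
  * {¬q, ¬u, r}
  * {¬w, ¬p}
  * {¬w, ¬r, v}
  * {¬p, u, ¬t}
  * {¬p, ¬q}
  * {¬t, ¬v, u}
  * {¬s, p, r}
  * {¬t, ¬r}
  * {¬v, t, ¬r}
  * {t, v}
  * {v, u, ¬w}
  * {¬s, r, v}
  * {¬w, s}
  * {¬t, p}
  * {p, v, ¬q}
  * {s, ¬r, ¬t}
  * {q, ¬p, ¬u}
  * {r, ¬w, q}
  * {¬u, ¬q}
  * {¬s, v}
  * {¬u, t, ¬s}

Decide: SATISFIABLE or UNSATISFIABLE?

UNSATISFIABLE

r = True:
  propagation gives u=False, t=False, v=False; an empty clause results — contradiction.
r = False:
  u = True:
    propagation gives q=False, p=False, s=False, w=False; an empty clause results — contradiction.
  u = False:
    propagation gives t=False, v=False; an empty clause results — contradiction.
Every branch closes, so no satisfying assignment exists.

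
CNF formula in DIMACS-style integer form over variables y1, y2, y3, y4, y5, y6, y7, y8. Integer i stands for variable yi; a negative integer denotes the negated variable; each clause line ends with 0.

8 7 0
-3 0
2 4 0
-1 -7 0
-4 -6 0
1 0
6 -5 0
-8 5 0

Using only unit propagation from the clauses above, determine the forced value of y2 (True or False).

True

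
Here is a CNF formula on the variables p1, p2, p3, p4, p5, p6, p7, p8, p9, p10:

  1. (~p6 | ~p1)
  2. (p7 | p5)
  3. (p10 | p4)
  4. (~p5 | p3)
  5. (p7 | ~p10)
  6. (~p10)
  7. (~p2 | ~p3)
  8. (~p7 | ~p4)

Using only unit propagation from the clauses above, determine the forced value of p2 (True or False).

(~p10) stands alone — p10 = False.
In (p10 | p4), p10 is now false; p4 must hold, so p4 = True.
(~p4 | ~p7): since p4 = True, the clause reduces to (~p7). p7 = False.
(p5 | p7) with p7 = False leaves only p5, so p5 = True.
(~p5 | p3): since p5 = True, the clause reduces to (p3). p3 = True.
(~p3 | ~p2) with p3 = True leaves only ~p2, so p2 = False.

False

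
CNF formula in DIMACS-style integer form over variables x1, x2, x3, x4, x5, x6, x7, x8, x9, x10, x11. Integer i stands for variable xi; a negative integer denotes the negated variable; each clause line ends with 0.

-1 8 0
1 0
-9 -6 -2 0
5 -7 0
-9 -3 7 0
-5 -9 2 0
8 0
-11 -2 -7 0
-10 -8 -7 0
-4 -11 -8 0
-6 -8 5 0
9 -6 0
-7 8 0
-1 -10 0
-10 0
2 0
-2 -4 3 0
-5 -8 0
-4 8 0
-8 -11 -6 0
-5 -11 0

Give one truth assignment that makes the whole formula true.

x1 = True  x2 = True  x3 = False  x4 = False  x5 = False  x6 = False  x7 = False  x8 = True  x9 = False  x10 = False  x11 = True

Check each clause:
  1. (x8 ∨ ¬x1) — x8 is true.
  2. (x1) — x1 is true.
  3. (¬x9 ∨ ¬x2 ∨ ¬x6) — ¬x6 is true.
  4. (x5 ∨ ¬x7) — ¬x7 is true.
  5. (¬x9 ∨ x7 ∨ ¬x3) — ¬x9 is true.
  6. (¬x9 ∨ ¬x5 ∨ x2) — x2 is true.
  7. (x8) — x8 is true.
  8. (¬x2 ∨ ¬x11 ∨ ¬x7) — ¬x7 is true.
  9. (¬x8 ∨ ¬x10 ∨ ¬x7) — ¬x7 is true.
  10. (¬x4 ∨ ¬x8 ∨ ¬x11) — ¬x4 is true.
  11. (¬x8 ∨ x5 ∨ ¬x6) — ¬x6 is true.
  12. (¬x6 ∨ x9) — ¬x6 is true.
  13. (x8 ∨ ¬x7) — x8 is true.
  14. (¬x10 ∨ ¬x1) — ¬x10 is true.
  15. (¬x10) — ¬x10 is true.
  16. (x2) — x2 is true.
  17. (¬x2 ∨ x3 ∨ ¬x4) — ¬x4 is true.
  18. (¬x5 ∨ ¬x8) — ¬x5 is true.
  19. (x8 ∨ ¬x4) — x8 is true.
  20. (¬x8 ∨ ¬x6 ∨ ¬x11) — ¬x6 is true.
  21. (¬x5 ∨ ¬x11) — ¬x5 is true.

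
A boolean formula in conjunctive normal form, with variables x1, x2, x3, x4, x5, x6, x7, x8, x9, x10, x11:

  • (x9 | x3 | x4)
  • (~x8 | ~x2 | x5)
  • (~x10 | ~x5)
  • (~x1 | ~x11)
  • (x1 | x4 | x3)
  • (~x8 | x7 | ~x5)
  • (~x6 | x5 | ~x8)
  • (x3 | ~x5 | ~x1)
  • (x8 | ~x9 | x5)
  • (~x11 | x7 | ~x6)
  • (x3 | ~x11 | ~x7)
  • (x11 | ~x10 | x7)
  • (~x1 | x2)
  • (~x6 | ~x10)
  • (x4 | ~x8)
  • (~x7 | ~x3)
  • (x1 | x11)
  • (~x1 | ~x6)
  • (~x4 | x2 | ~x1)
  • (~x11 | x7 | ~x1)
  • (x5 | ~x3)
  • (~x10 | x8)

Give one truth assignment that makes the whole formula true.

x1=F, x2=T, x3=T, x4=T, x5=T, x6=F, x7=F, x8=F, x9=T, x10=F, x11=T

Pure literal: x6 appears only negated; assign x6 = False.
Pure literal: x10 appears only negated; assign x10 = False.
Branch on x1: take x1 = False.
  then x11 is forced to True.
Set x2 = True and propagate.
Try x3 = True.
  then x7 is forced to False.
  then x5 is forced to True.
  then x8 is forced to False.
x4, x9 are now unconstrained; take x4 = True, x9 = True.
Check each clause:
  1. (x4 | x9 | x3) — x9 is true.
  2. (~x2 | x5 | ~x8) — ~x8 is true.
  3. (~x5 | ~x10) — ~x10 is true.
  4. (~x1 | ~x11) — ~x1 is true.
  5. (x1 | x3 | x4) — x3 is true.
  6. (~x8 | ~x5 | x7) — ~x8 is true.
  7. (~x6 | x5 | ~x8) — ~x8 is true.
  8. (~x1 | ~x5 | x3) — x3 is true.
  9. (x5 | x8 | ~x9) — x5 is true.
  10. (~x11 | ~x6 | x7) — ~x6 is true.
  11. (x3 | ~x7 | ~x11) — ~x7 is true.
  12. (x7 | x11 | ~x10) — x11 is true.
  13. (~x1 | x2) — x2 is true.
  14. (~x10 | ~x6) — ~x6 is true.
  15. (x4 | ~x8) — ~x8 is true.
  16. (~x3 | ~x7) — ~x7 is true.
  17. (x1 | x11) — x11 is true.
  18. (~x1 | ~x6) — ~x6 is true.
  19. (x2 | ~x4 | ~x1) — x2 is true.
  20. (~x1 | ~x11 | x7) — ~x1 is true.
  21. (~x3 | x5) — x5 is true.
  22. (~x10 | x8) — ~x10 is true.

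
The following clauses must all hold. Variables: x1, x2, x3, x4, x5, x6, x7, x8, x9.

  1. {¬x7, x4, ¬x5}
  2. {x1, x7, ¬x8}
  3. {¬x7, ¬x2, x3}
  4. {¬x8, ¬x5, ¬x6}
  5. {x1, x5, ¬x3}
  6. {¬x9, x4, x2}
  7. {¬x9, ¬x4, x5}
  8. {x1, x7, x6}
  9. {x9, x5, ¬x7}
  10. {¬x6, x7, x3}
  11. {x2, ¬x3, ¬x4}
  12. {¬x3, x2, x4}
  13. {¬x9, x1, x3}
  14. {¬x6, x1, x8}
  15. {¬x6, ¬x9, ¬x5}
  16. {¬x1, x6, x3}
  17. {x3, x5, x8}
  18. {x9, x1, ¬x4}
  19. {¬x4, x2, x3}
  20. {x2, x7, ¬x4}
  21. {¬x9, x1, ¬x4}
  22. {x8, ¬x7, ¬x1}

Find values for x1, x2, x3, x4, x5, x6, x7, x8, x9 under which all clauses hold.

x1 = T, x2 = T, x3 = T, x4 = T, x5 = T, x6 = F, x7 = F, x8 = T, x9 = T

Check each clause:
  1. {¬x7, x4, ¬x5} — ¬x7 is true.
  2. {x7, ¬x8, x1} — x1 is true.
  3. {¬x7, x3, ¬x2} — ¬x7 is true.
  4. {¬x8, ¬x5, ¬x6} — ¬x6 is true.
  5. {x5, x1, ¬x3} — x1 is true.
  6. {¬x9, x2, x4} — x2 is true.
  7. {x5, ¬x4, ¬x9} — x5 is true.
  8. {x6, x1, x7} — x1 is true.
  9. {x9, ¬x7, x5} — x9 is true.
  10. {x3, x7, ¬x6} — ¬x6 is true.
  11. {x2, ¬x4, ¬x3} — x2 is true.
  12. {¬x3, x2, x4} — x2 is true.
  13. {x1, ¬x9, x3} — x1 is true.
  14. {x8, ¬x6, x1} — x8 is true.
  15. {¬x5, ¬x6, ¬x9} — ¬x6 is true.
  16. {x3, ¬x1, x6} — x3 is true.
  17. {x3, x8, x5} — x8 is true.
  18. {x9, x1, ¬x4} — x9 is true.
  19. {¬x4, x3, x2} — x2 is true.
  20. {x2, ¬x4, x7} — x2 is true.
  21. {¬x4, ¬x9, x1} — x1 is true.
  22. {¬x1, ¬x7, x8} — x8 is true.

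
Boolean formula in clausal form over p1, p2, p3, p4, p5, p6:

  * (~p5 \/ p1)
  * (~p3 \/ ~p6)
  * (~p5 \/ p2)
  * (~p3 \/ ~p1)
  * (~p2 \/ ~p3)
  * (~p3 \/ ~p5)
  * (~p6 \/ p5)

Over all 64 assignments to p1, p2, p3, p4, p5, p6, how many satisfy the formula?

Case analysis on p3 and p5:
  p3=1, p5=1: a clause becomes empty — 0.
  p3=1, p5=0: remaining (p1,p2,p4,p6) ∈ {(0,0,0,0); (0,0,1,0)} — 2.
  p3=0, p5=1: remaining (p1,p2,p4,p6) ∈ {(1,1,0,0); (1,1,0,1); (1,1,1,0); (1,1,1,1)} — 4.
  p3=0, p5=0: forces p6=0; p1, p2, p4 free → 2^3 = 8.
Total: 0 + 2 + 4 + 8 = 14.

14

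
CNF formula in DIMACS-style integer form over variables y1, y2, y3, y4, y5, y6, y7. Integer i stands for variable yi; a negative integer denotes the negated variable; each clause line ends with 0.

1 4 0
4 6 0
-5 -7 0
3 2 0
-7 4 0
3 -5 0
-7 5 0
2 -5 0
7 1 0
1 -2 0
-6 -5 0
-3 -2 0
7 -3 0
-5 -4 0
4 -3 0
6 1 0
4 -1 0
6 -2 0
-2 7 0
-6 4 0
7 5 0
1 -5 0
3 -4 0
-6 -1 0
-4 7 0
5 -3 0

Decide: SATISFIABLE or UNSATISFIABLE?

y4 = True:
  propagation gives y5=False, y7=False; an empty clause results — contradiction.
y4 = False:
  propagation gives y1=True; an empty clause results — contradiction.
Every branch closes, so no satisfying assignment exists.

UNSATISFIABLE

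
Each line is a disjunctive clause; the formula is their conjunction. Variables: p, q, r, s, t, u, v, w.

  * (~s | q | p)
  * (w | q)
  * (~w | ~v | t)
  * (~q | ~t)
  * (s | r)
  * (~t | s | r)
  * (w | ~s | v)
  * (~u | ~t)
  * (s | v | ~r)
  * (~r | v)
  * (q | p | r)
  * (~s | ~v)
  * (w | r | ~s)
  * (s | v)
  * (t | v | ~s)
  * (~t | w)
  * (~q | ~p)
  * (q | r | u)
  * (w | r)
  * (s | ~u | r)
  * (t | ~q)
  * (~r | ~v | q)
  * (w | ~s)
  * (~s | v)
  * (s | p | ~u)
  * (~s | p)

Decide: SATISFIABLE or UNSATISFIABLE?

s = True:
  propagation gives v=False; an empty clause results — contradiction.
s = False:
  propagation gives r=True, v=True, q=True, t=False; an empty clause results — contradiction.
Every branch closes, so no satisfying assignment exists.

UNSATISFIABLE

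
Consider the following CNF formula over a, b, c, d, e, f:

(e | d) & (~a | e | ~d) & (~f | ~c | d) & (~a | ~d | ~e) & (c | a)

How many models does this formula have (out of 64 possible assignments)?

16

Case analysis on d and a:
  d=1, a=1: a clause becomes empty — 0.
  d=1, a=0: forces c=1; b, e, f free → 2^3 = 8.
  d=0, a=1: b free; 3 ways for (c,e,f) × 2^1 = 6.
  d=0, a=0: remaining (b,c,e,f) ∈ {(0,1,1,0); (1,1,1,0)} — 2.
Total: 0 + 8 + 6 + 2 = 16.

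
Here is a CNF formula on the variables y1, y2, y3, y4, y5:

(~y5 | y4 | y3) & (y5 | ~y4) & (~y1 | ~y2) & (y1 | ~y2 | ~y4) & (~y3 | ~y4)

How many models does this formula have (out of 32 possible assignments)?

Case analysis on y4 and y1:
  y4=1, y1=1: remaining (y2,y3,y5) ∈ {(0,0,1)} — 1.
  y4=1, y1=0: remaining (y2,y3,y5) ∈ {(0,0,1)} — 1.
  y4=0, y1=1: remaining (y2,y3,y5) ∈ {(0,0,0); (0,1,0); (0,1,1)} — 3.
  y4=0, y1=0: y2 free; 3 ways for (y3,y5) × 2^1 = 6.
Total: 1 + 1 + 3 + 6 = 11.

11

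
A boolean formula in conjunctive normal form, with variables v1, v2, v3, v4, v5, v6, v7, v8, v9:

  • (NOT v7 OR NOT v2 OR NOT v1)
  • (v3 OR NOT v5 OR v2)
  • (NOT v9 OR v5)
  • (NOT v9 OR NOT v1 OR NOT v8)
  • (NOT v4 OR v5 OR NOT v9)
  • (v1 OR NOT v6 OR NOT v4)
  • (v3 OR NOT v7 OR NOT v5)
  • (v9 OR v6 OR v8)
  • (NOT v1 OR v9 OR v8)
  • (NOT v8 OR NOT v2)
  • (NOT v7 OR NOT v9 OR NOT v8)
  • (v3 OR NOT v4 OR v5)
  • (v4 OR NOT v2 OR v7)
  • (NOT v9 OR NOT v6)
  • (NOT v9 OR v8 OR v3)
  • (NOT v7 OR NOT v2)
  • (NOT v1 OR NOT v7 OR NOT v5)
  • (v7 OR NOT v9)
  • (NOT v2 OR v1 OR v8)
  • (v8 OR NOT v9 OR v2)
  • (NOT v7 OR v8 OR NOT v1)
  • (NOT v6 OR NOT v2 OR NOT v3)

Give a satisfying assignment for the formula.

v1=0  v2=0  v3=1  v4=0  v5=1  v6=1  v7=0  v8=0  v9=0

Branch on v1: take v1 = False.
The remaining clauses are satisfied by v2 = False, v3 = True, v4 = False, v5 = True, v6 = True, v7 = False, v8 = False, v9 = False.
Every clause has at least one true literal under this assignment.
Check each clause:
  1. (NOT v7 OR NOT v2 OR NOT v1) — NOT v7 is true.
  2. (v3 OR NOT v5 OR v2) — v3 is true.
  3. (v5 OR NOT v9) — v5 is true.
  4. (NOT v1 OR NOT v9 OR NOT v8) — NOT v8 is true.
  5. (NOT v9 OR v5 OR NOT v4) — NOT v4 is true.
  6. (NOT v6 OR v1 OR NOT v4) — NOT v4 is true.
  7. (v3 OR NOT v7 OR NOT v5) — NOT v7 is true.
  8. (v8 OR v9 OR v6) — v6 is true.
  9. (v8 OR v9 OR NOT v1) — NOT v1 is true.
  10. (NOT v2 OR NOT v8) — NOT v8 is true.
  11. (NOT v8 OR NOT v9 OR NOT v7) — NOT v8 is true.
  12. (v5 OR NOT v4 OR v3) — v3 is true.
  13. (v4 OR NOT v2 OR v7) — NOT v2 is true.
  14. (NOT v9 OR NOT v6) — NOT v9 is true.
  15. (NOT v9 OR v8 OR v3) — v3 is true.
  16. (NOT v7 OR NOT v2) — NOT v7 is true.
  17. (NOT v7 OR NOT v5 OR NOT v1) — NOT v7 is true.
  18. (NOT v9 OR v7) — NOT v9 is true.
  19. (NOT v2 OR v8 OR v1) — NOT v2 is true.
  20. (v2 OR NOT v9 OR v8) — NOT v9 is true.
  21. (NOT v7 OR NOT v1 OR v8) — NOT v7 is true.
  22. (NOT v3 OR NOT v2 OR NOT v6) — NOT v2 is true.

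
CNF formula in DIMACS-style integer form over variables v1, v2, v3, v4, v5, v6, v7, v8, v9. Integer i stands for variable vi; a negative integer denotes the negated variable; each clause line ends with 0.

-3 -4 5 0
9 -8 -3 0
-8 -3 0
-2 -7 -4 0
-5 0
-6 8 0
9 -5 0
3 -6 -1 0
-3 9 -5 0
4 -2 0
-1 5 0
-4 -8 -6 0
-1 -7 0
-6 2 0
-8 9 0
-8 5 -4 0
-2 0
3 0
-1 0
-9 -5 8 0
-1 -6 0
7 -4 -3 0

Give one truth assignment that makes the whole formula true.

v1 = 0, v2 = 0, v3 = 1, v4 = 0, v5 = 0, v6 = 0, v7 = 1, v8 = 0, v9 = 0

Unit propagation: (NOT v5) forces v5 = False.
(NOT v1) is a unit clause, so v1 = False.
Unit propagation: (NOT v2) forces v2 = False.
The clause (NOT v6) is unit: v6 must be False.
The clause (v3) is unit: v3 must be True.
Unit propagation: (NOT v4) forces v4 = False.
(NOT v8) is a unit clause, so v8 = False.
v7, v9 are now unconstrained; take v7 = True, v9 = False.
Check each clause:
  1. (NOT v4 OR v5 OR NOT v3) — NOT v4 is true.
  2. (v9 OR NOT v3 OR NOT v8) — NOT v8 is true.
  3. (NOT v3 OR NOT v8) — NOT v8 is true.
  4. (NOT v4 OR NOT v7 OR NOT v2) — NOT v4 is true.
  5. (NOT v5) — NOT v5 is true.
  6. (v8 OR NOT v6) — NOT v6 is true.
  7. (v9 OR NOT v5) — NOT v5 is true.
  8. (NOT v6 OR NOT v1 OR v3) — NOT v6 is true.
  9. (NOT v3 OR v9 OR NOT v5) — NOT v5 is true.
  10. (NOT v2 OR v4) — NOT v2 is true.
  11. (v5 OR NOT v1) — NOT v1 is true.
  12. (NOT v6 OR NOT v8 OR NOT v4) — NOT v8 is true.
  13. (NOT v7 OR NOT v1) — NOT v1 is true.
  14. (v2 OR NOT v6) — NOT v6 is true.
  15. (NOT v8 OR v9) — NOT v8 is true.
  16. (NOT v8 OR v5 OR NOT v4) — NOT v8 is true.
  17. (NOT v2) — NOT v2 is true.
  18. (v3) — v3 is true.
  19. (NOT v1) — NOT v1 is true.
  20. (NOT v5 OR v8 OR NOT v9) — NOT v5 is true.
  21. (NOT v1 OR NOT v6) — NOT v6 is true.
  22. (NOT v3 OR NOT v4 OR v7) — NOT v4 is true.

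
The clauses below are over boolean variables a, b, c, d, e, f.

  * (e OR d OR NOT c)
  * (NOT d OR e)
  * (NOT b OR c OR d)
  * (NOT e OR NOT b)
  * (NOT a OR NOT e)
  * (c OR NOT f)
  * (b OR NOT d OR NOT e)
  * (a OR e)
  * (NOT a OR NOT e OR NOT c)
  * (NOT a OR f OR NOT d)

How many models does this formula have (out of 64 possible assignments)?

4

The models are:
  a=F b=F c=F d=F e=T f=F
  a=F b=F c=T d=F e=T f=F
  a=F b=F c=T d=F e=T f=T
  a=T b=F c=F d=F e=F f=F
Count: 4.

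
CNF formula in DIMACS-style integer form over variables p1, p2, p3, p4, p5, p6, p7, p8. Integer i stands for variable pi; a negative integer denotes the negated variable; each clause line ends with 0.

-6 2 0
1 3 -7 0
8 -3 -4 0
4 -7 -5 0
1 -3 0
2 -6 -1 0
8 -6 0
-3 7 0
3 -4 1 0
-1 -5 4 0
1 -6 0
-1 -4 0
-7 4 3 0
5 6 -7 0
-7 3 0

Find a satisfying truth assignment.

p1=0, p2=1, p3=0, p4=0, p5=1, p6=0, p7=0, p8=1

Check each clause:
  1. (NOT p6 OR p2) — p2 is true.
  2. (p1 OR NOT p7 OR p3) — NOT p7 is true.
  3. (p8 OR NOT p3 OR NOT p4) — p8 is true.
  4. (p4 OR NOT p7 OR NOT p5) — NOT p7 is true.
  5. (NOT p3 OR p1) — NOT p3 is true.
  6. (NOT p1 OR p2 OR NOT p6) — NOT p6 is true.
  7. (p8 OR NOT p6) — p8 is true.
  8. (NOT p3 OR p7) — NOT p3 is true.
  9. (p3 OR NOT p4 OR p1) — NOT p4 is true.
  10. (p4 OR NOT p1 OR NOT p5) — NOT p1 is true.
  11. (p1 OR NOT p6) — NOT p6 is true.
  12. (NOT p1 OR NOT p4) — NOT p4 is true.
  13. (p3 OR p4 OR NOT p7) — NOT p7 is true.
  14. (NOT p7 OR p6 OR p5) — NOT p7 is true.
  15. (NOT p7 OR p3) — NOT p7 is true.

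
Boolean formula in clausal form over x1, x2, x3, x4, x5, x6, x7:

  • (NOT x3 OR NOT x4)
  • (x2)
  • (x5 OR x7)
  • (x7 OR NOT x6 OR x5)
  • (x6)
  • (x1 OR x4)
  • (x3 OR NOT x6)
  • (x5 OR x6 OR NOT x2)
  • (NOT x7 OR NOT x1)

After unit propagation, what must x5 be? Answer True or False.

(x2) is a unit clause: x2 = True.
(x6) stands alone — x6 = True.
In (x3 OR NOT x6), NOT x6 is now false; x3 must hold, so x3 = True.
(NOT x3 OR NOT x4) with x3 = True leaves only NOT x4, so x4 = False.
(x1 OR x4): since x4 = False, the clause reduces to (x1). x1 = True.
In (NOT x1 OR NOT x7), NOT x1 is now false; NOT x7 must hold, so x7 = False.
From (x7 OR x5) and x7 = False: x5 = True.

True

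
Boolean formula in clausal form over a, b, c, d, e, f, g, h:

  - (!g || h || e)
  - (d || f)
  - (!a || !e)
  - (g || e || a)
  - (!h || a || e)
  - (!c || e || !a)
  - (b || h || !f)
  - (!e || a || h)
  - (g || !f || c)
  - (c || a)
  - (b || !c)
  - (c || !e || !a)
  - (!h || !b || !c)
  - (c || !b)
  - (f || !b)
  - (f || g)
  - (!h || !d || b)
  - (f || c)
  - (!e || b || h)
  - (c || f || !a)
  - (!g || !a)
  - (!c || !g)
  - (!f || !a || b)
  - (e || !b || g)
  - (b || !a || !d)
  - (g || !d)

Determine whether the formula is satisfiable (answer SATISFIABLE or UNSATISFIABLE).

a = True:
  propagation gives e=False, c=False, b=False, f=True; an empty clause results — contradiction.
a = False:
  propagation gives c=True, b=True, h=False, e=False; an empty clause results — contradiction.
Every branch closes, so no satisfying assignment exists.

UNSATISFIABLE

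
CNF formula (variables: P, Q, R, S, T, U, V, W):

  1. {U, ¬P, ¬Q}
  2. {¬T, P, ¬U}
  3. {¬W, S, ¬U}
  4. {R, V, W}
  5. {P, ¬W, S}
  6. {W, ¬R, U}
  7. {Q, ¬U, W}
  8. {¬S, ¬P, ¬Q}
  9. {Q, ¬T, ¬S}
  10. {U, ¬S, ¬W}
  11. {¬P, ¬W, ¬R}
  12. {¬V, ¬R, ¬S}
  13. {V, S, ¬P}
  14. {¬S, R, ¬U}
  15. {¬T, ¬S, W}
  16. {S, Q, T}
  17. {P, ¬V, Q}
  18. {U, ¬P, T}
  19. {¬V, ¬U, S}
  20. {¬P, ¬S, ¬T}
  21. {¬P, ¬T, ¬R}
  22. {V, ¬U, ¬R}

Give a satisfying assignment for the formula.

P = False, Q = True, R = False, S = False, T = True, U = False, V = True, W = False

Set P = False and propagate.
For the remaining variables, Q = True, R = False, S = False, T = True, U = False, V = True, W = False works.
Every clause has at least one true literal under this assignment.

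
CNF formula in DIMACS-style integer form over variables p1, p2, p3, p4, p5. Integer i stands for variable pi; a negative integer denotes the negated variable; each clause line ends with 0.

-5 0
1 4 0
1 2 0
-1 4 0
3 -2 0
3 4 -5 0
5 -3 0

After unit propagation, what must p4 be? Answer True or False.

Unit clause (~p5) sets p5 = False.
(p5 \/ ~p3): since p5 = False, the clause reduces to (~p3). p3 = False.
(p3 \/ ~p2) with p3 = False leaves only ~p2, so p2 = False.
(p2 \/ p1): since p2 = False, the clause reduces to (p1). p1 = True.
In (p4 \/ ~p1), ~p1 is now false; p4 must hold, so p4 = True.

True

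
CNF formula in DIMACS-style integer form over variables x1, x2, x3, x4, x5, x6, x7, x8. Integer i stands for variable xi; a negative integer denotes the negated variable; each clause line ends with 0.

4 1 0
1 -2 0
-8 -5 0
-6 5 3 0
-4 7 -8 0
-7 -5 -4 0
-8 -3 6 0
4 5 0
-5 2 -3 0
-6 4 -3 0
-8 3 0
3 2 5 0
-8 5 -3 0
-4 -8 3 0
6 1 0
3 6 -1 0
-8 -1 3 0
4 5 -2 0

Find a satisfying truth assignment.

x1=False, x2=False, x3=True, x4=True, x5=False, x6=True, x7=True, x8=False

Pure literal: x8 appears only negated; assign x8 = False.
Set x1 = False and propagate.
  then x4 is forced to True.
  then x2 is forced to False.
  then x6 is forced to True.
Try x3 = True.
  then x5 is forced to False.
x7 is now unconstrained; take x7 = True.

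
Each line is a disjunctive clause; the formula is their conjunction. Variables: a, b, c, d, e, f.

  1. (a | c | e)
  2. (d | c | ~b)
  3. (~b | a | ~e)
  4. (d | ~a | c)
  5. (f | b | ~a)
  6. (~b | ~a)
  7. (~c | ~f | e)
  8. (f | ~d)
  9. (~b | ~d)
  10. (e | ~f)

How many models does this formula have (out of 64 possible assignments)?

11

Case analysis on a and b:
  a=T, b=T: a clause becomes empty — 0.
  a=T, b=F: remaining (c,d,e,f) ∈ {(F,T,T,T); (T,F,T,T); (T,T,T,T)} — 3.
  a=F, b=T: remaining (c,d,e,f) ∈ {(T,F,F,F)} — 1.
  a=F, b=F: 7 of the 16 assignments to (c,d,e,f) work.
Total: 0 + 3 + 1 + 7 = 11.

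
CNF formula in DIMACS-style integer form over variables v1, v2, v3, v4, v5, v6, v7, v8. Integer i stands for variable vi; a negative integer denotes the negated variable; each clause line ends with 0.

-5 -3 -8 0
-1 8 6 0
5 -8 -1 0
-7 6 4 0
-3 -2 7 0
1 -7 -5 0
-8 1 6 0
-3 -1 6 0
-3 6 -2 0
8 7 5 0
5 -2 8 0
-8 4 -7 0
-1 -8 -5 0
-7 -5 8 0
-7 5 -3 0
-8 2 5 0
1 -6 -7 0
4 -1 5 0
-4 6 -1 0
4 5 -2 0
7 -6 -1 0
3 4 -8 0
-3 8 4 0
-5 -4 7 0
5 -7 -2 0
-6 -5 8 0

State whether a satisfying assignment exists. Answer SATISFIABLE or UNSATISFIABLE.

Set v1 = False and propagate.
Set v2 = False and propagate.
Branch on v3: take v3 = False.
The remaining clauses are satisfied by v4 = True, v5 = False, v6 = False, v7 = True, v8 = False.
So v1=F, v2=F, v3=F, v4=T, v5=F, v6=F, v7=T, v8=F is a satisfying assignment.

SATISFIABLE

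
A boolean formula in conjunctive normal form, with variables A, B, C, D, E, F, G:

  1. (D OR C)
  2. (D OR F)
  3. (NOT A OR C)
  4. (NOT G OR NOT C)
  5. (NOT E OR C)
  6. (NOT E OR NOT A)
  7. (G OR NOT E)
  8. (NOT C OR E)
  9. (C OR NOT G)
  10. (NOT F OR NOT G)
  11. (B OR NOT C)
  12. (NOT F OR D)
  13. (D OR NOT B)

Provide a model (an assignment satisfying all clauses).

A=False  B=True  C=False  D=True  E=False  F=False  G=False

Check each clause:
  1. (C OR D) — D is true.
  2. (D OR F) — D is true.
  3. (C OR NOT A) — NOT A is true.
  4. (NOT G OR NOT C) — NOT G is true.
  5. (C OR NOT E) — NOT E is true.
  6. (NOT E OR NOT A) — NOT E is true.
  7. (NOT E OR G) — NOT E is true.
  8. (E OR NOT C) — NOT C is true.
  9. (C OR NOT G) — NOT G is true.
  10. (NOT G OR NOT F) — NOT G is true.
  11. (NOT C OR B) — B is true.
  12. (D OR NOT F) — NOT F is true.
  13. (D OR NOT B) — D is true.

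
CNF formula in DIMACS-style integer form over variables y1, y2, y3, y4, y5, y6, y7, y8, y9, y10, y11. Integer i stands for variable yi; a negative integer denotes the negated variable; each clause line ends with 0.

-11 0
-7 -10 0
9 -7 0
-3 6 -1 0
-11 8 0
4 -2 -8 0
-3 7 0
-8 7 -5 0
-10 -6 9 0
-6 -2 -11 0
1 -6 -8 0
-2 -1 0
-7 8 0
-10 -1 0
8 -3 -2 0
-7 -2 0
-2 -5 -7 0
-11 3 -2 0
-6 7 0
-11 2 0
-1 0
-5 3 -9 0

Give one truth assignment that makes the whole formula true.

y1 = False, y2 = False, y3 = False, y4 = False, y5 = False, y6 = False, y7 = False, y8 = True, y9 = True, y10 = False, y11 = False

Check each clause:
  1. (~y11) — ~y11 is true.
  2. (~y7 \/ ~y10) — ~y7 is true.
  3. (~y7 \/ y9) — y9 is true.
  4. (~y1 \/ ~y3 \/ y6) — ~y3 is true.
  5. (y8 \/ ~y11) — y8 is true.
  6. (y4 \/ ~y8 \/ ~y2) — ~y2 is true.
  7. (~y3 \/ y7) — ~y3 is true.
  8. (~y5 \/ ~y8 \/ y7) — ~y5 is true.
  9. (~y6 \/ ~y10 \/ y9) — y9 is true.
  10. (~y2 \/ ~y11 \/ ~y6) — ~y6 is true.
  11. (y1 \/ ~y8 \/ ~y6) — ~y6 is true.
  12. (~y1 \/ ~y2) — ~y1 is true.
  13. (y8 \/ ~y7) — y8 is true.
  14. (~y1 \/ ~y10) — ~y10 is true.
  15. (~y2 \/ ~y3 \/ y8) — y8 is true.
  16. (~y7 \/ ~y2) — ~y7 is true.
  17. (~y5 \/ ~y7 \/ ~y2) — ~y7 is true.
  18. (~y11 \/ ~y2 \/ y3) — ~y11 is true.
  19. (y7 \/ ~y6) — ~y6 is true.
  20. (y2 \/ ~y11) — ~y11 is true.
  21. (~y1) — ~y1 is true.
  22. (y3 \/ ~y5 \/ ~y9) — ~y5 is true.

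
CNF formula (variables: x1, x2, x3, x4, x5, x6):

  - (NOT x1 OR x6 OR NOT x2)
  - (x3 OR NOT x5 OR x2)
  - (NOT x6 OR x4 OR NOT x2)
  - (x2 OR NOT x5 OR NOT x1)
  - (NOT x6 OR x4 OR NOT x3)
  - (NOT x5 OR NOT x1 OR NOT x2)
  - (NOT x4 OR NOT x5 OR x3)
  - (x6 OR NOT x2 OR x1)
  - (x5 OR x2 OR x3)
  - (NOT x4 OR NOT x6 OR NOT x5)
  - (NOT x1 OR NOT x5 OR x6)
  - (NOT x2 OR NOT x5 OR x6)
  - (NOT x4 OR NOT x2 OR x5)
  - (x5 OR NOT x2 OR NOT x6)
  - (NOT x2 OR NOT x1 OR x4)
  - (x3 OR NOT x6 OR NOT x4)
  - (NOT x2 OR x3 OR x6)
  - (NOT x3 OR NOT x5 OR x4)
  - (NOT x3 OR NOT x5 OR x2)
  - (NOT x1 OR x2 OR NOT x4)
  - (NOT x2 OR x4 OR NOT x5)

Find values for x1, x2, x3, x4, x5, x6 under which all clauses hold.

x1=False, x2=False, x3=True, x4=True, x5=False, x6=True

Check each clause:
  1. (NOT x2 OR x6 OR NOT x1) — x6 is true.
  2. (x3 OR x2 OR NOT x5) — x3 is true.
  3. (NOT x6 OR NOT x2 OR x4) — x4 is true.
  4. (NOT x1 OR x2 OR NOT x5) — NOT x5 is true.
  5. (NOT x6 OR NOT x3 OR x4) — x4 is true.
  6. (NOT x5 OR NOT x1 OR NOT x2) — NOT x5 is true.
  7. (x3 OR NOT x4 OR NOT x5) — x3 is true.
  8. (x6 OR x1 OR NOT x2) — x6 is true.
  9. (x3 OR x5 OR x2) — x3 is true.
  10. (NOT x4 OR NOT x6 OR NOT x5) — NOT x5 is true.
  11. (NOT x5 OR NOT x1 OR x6) — NOT x5 is true.
  12. (NOT x2 OR x6 OR NOT x5) — NOT x5 is true.
  13. (x5 OR NOT x2 OR NOT x4) — NOT x2 is true.
  14. (NOT x2 OR x5 OR NOT x6) — NOT x2 is true.
  15. (NOT x1 OR x4 OR NOT x2) — x4 is true.
  16. (NOT x6 OR x3 OR NOT x4) — x3 is true.
  17. (x6 OR NOT x2 OR x3) — x3 is true.
  18. (NOT x5 OR NOT x3 OR x4) — NOT x5 is true.
  19. (x2 OR NOT x5 OR NOT x3) — NOT x5 is true.
  20. (NOT x4 OR x2 OR NOT x1) — NOT x1 is true.
  21. (NOT x5 OR NOT x2 OR x4) — NOT x5 is true.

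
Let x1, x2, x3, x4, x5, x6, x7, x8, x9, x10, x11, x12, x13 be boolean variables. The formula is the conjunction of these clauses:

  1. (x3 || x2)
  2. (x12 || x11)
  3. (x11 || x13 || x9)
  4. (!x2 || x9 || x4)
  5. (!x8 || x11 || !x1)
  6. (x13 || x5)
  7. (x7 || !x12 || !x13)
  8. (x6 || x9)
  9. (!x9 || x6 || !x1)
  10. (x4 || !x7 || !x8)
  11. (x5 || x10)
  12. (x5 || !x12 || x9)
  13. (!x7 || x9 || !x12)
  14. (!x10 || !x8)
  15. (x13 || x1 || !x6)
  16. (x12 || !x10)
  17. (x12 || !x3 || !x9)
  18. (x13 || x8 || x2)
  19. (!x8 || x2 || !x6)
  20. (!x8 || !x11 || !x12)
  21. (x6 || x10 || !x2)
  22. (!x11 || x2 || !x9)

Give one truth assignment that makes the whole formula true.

x1 = False, x2 = False, x3 = True, x4 = False, x5 = True, x6 = False, x7 = True, x8 = False, x9 = True, x10 = True, x11 = False, x12 = True, x13 = True

Check each clause:
  1. (x3 || x2) — x3 is true.
  2. (x12 || x11) — x12 is true.
  3. (x13 || x11 || x9) — x9 is true.
  4. (x4 || !x2 || x9) — x9 is true.
  5. (!x8 || x11 || !x1) — !x8 is true.
  6. (x5 || x13) — x13 is true.
  7. (!x13 || !x12 || x7) — x7 is true.
  8. (x9 || x6) — x9 is true.
  9. (!x1 || x6 || !x9) — !x1 is true.
  10. (x4 || !x8 || !x7) — !x8 is true.
  11. (x10 || x5) — x10 is true.
  12. (!x12 || x9 || x5) — x9 is true.
  13. (!x12 || !x7 || x9) — x9 is true.
  14. (!x8 || !x10) — !x8 is true.
  15. (x13 || !x6 || x1) — !x6 is true.
  16. (x12 || !x10) — x12 is true.
  17. (x12 || !x9 || !x3) — x12 is true.
  18. (x2 || x13 || x8) — x13 is true.
  19. (!x6 || !x8 || x2) — !x8 is true.
  20. (!x12 || !x11 || !x8) — !x8 is true.
  21. (x6 || x10 || !x2) — x10 is true.
  22. (!x9 || !x11 || x2) — !x11 is true.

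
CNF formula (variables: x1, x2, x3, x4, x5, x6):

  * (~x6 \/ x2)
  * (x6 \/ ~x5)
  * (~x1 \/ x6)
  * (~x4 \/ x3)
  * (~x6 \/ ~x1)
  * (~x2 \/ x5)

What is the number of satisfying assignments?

6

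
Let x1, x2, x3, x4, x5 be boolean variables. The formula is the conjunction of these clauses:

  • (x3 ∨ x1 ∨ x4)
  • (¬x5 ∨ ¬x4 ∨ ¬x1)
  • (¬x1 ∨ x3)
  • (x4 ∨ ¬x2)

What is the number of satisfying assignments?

14

Split on x1, then x4.
  x1=T, x4=T: remaining (x2,x3,x5) ∈ {(F,T,F); (T,T,F)} — 2.
  x1=T, x4=F: remaining (x2,x3,x5) ∈ {(F,T,F); (F,T,T)} — 2.
  x1=F, x4=T: x2, x3, x5 free → 2^3 = 8.
  x1=F, x4=F: remaining (x2,x3,x5) ∈ {(F,T,F); (F,T,T)} — 2.
Total: 2 + 2 + 8 + 2 = 14.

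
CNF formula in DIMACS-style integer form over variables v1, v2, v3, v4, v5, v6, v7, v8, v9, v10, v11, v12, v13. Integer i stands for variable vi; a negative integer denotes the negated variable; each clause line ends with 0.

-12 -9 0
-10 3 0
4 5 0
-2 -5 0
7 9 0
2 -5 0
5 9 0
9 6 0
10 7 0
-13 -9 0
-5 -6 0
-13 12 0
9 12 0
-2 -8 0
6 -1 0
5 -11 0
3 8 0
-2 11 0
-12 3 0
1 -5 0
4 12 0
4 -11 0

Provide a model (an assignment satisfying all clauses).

v1=1, v2=0, v3=1, v4=1, v5=0, v6=1, v7=1, v8=1, v9=1, v10=0, v11=0, v12=0, v13=0

Check each clause:
  1. (¬v12 ∨ ¬v9) — ¬v12 is true.
  2. (¬v10 ∨ v3) — v3 is true.
  3. (v4 ∨ v5) — v4 is true.
  4. (¬v5 ∨ ¬v2) — ¬v5 is true.
  5. (v9 ∨ v7) — v9 is true.
  6. (¬v5 ∨ v2) — ¬v5 is true.
  7. (v5 ∨ v9) — v9 is true.
  8. (v6 ∨ v9) — v9 is true.
  9. (v10 ∨ v7) — v7 is true.
  10. (¬v9 ∨ ¬v13) — ¬v13 is true.
  11. (¬v6 ∨ ¬v5) — ¬v5 is true.
  12. (¬v13 ∨ v12) — ¬v13 is true.
  13. (v9 ∨ v12) — v9 is true.
  14. (¬v8 ∨ ¬v2) — ¬v2 is true.
  15. (v6 ∨ ¬v1) — v6 is true.
  16. (¬v11 ∨ v5) — ¬v11 is true.
  17. (v3 ∨ v8) — v8 is true.
  18. (v11 ∨ ¬v2) — ¬v2 is true.
  19. (v3 ∨ ¬v12) — v3 is true.
  20. (v1 ∨ ¬v5) — v1 is true.
  21. (v4 ∨ v12) — v4 is true.
  22. (v4 ∨ ¬v11) — v4 is true.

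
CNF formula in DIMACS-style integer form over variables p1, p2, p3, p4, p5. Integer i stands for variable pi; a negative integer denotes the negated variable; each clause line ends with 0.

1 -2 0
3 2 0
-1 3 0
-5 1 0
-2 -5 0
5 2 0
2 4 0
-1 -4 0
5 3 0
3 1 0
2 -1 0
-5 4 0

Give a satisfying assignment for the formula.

p1=True  p2=True  p3=True  p4=False  p5=False

p3 occurs only positively in the remaining clauses — set p3 = True.
Set p1 = True and propagate.
  then p4 is forced to False.
  then p2 is forced to True.
  then p5 is forced to False.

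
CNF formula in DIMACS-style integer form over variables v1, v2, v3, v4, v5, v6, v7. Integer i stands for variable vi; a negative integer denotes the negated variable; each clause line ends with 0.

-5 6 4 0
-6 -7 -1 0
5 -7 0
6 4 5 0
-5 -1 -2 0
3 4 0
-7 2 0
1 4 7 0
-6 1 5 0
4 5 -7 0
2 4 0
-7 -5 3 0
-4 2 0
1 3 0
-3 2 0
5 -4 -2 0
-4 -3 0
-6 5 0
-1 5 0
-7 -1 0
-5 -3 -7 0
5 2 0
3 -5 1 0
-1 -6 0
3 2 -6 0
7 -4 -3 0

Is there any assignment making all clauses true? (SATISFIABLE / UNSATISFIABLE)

UNSATISFIABLE

v5 = True:
  v3 = True:
    propagation gives v2=True, v1=False, v4=False, v6=True; an empty clause results — contradiction.
  v3 = False:
    propagation gives v4=True, v7=False, v2=True, v1=False; an empty clause results — contradiction.
v5 = False:
  propagation gives v7=False, v6=False, v4=True, v2=True; an empty clause results — contradiction.
Every branch closes, so no satisfying assignment exists.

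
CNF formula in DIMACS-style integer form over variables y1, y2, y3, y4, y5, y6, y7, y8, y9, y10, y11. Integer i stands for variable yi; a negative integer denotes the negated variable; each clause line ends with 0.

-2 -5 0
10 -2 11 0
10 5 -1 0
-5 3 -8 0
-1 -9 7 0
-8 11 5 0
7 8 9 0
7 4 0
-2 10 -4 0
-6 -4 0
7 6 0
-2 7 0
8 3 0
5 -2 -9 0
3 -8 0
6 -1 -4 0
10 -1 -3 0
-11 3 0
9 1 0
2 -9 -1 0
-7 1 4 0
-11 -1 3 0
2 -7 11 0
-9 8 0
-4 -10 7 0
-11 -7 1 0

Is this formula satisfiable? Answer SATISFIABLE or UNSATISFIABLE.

SATISFIABLE

Try y1 = True.
Try y2 = True.
  then y5 is forced to False.
  then y10 is forced to True.
  then y7 is forced to True.
  then y9 is forced to False.
For the remaining variables, y3 = True, y4 = False, y6 = False, y8 = True, y11 = True works.
So y1 = T, y2 = T, y3 = T, y4 = F, y5 = F, y6 = F, y7 = T, y8 = T, y9 = F, y10 = T, y11 = T is a satisfying assignment.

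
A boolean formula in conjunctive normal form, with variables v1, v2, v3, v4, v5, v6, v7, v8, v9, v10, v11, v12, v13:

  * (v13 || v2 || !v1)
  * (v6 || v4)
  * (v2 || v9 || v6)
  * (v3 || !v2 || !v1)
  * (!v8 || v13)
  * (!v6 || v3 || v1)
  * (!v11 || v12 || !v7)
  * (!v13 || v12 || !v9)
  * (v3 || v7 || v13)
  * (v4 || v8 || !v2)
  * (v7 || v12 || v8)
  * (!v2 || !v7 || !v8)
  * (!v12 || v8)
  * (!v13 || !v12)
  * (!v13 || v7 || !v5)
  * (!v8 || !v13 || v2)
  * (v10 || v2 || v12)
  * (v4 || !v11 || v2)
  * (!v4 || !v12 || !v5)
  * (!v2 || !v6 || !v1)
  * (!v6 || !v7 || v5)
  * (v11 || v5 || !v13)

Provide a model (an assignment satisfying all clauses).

v1 = F, v2 = T, v3 = T, v4 = T, v5 = T, v6 = F, v7 = T, v8 = F, v9 = F, v10 = F, v11 = F, v12 = F, v13 = F

v3 occurs only positively in the remaining clauses — set v3 = True.
Set v1 = False and propagate.
Try v2 = True.
For the remaining variables, v4 = True, v5 = True, v6 = False, v7 = True, v8 = False, v9 = False, v10 = False, v11 = False, v12 = False, v13 = False works.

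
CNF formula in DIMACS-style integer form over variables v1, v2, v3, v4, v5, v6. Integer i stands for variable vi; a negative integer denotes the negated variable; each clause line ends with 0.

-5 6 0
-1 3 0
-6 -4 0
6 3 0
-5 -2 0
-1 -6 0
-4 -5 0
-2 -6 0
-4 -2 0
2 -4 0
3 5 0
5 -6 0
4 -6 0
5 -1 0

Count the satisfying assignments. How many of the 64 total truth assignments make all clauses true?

The models are:
  v1=F v2=F v3=T v4=F v5=F v6=F
  v1=F v2=T v3=T v4=F v5=F v6=F
That's 2 in total.

2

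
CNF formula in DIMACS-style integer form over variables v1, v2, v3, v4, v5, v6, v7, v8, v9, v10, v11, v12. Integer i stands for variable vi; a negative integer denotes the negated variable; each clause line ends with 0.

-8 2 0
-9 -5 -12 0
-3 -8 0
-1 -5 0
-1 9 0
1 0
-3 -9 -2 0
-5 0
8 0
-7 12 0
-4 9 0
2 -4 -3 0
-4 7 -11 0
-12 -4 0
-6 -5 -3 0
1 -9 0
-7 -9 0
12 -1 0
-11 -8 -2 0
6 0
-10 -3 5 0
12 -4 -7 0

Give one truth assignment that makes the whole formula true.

v1 = True, v2 = True, v3 = False, v4 = False, v5 = False, v6 = True, v7 = False, v8 = True, v9 = True, v10 = False, v11 = False, v12 = True

The clause (v1) is unit: v1 must be True.
(¬v5) is a unit clause, so v5 = False.
Unit propagation: (v9) forces v9 = True.
(v8) is a unit clause, so v8 = True.
(v2) is a unit clause, so v2 = True.
(¬v3) is a unit clause, so v3 = False.
Unit propagation: (¬v7) forces v7 = False.
The clause (v12) is unit: v12 must be True.
(¬v4) is a unit clause, so v4 = False.
(¬v11) is a unit clause, so v11 = False.
The clause (v6) is unit: v6 must be True.
v10 is now unconstrained; take v10 = False.
Every clause has at least one true literal under this assignment.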